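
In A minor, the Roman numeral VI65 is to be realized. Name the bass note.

VI in A minor has root F; the chord is F-A-C-E.
The figure 65 means first inversion — the third is in the bass.

A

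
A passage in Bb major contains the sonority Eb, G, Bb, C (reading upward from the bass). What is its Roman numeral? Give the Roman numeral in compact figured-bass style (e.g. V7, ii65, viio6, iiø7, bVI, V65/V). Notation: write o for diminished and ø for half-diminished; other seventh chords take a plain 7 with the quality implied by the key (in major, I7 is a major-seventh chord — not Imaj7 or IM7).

ii65

The pitches C-Eb-G-Bb form a minor seventh chord rooted on C.
C is scale degree 2 in Bb major, and a minor seventh chord on that degree is written ii7.
With Eb in the bass the chord is in first inversion, so the figured bass is 65.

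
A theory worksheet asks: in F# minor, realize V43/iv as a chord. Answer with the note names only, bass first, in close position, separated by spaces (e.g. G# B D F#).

The slash means an applied dominant: we want the dominant of iv. In F# minor, iv is B minor, and its dominant is built on F#.
Building a dominant seventh chord on F# gives F#-A#-C#-E.
With the 43 figure the chord is in second inversion; from the bass C# upward in close position it reads C#-E-F#-A#.

C# E F# A#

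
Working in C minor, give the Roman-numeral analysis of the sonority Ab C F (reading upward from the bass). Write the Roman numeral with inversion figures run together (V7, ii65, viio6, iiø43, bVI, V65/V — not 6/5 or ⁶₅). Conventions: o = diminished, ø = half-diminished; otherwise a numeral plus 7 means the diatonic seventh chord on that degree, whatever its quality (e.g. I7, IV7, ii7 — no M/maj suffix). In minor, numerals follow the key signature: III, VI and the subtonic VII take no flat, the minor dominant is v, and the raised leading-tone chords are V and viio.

iv6

Stacked in thirds the chord is F-Ab-C: a minor triad on F.
In C minor, F is the subdominant; the diatonic minor triad there is iv.
With Ab in the bass the chord is in first inversion, so the figured bass is 6.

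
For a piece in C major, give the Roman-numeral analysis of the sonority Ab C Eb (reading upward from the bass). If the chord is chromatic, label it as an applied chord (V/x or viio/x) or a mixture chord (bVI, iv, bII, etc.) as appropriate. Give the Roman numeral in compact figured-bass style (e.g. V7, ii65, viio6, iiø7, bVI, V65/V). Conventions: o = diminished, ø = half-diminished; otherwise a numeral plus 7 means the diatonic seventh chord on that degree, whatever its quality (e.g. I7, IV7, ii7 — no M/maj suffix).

Stacked in thirds the chord is Ab-C-Eb: a major triad on Ab.
Ab is the lowered sixth degree of C major (diatonic 6 would be A). This is a major triad on the lowered sixth degree, borrowed from the parallel minor.

bVI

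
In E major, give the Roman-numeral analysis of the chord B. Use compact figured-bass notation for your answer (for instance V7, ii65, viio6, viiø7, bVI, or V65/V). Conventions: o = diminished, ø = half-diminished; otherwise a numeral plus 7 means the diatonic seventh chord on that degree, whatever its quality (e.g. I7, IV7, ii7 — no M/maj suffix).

Stacked in thirds the chord is B-D#-F#: a major triad on B.
B is scale degree 5 in E major, and a major triad on that degree is written V.

V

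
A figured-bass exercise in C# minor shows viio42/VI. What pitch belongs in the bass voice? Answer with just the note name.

F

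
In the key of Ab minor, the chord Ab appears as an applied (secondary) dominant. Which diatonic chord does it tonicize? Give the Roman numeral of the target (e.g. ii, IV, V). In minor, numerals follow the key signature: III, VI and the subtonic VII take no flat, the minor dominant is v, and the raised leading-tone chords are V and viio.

iv

The chord is a major triad on Ab.
A dominant resolves down a perfect fifth: Ab → Db. In Ab minor, Db is scale degree 4, i.e. iv.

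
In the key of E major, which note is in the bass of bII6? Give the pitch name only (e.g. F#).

A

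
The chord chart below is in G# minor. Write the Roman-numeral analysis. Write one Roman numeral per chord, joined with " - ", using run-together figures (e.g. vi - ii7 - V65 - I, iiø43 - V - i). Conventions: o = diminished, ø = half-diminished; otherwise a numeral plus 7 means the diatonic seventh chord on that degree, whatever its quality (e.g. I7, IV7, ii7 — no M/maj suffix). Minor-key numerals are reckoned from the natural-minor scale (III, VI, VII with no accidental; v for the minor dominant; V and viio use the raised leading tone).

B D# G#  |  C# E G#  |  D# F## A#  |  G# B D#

B-D#-G#: root G# is the tonic; minor triad there is i6.
C#-E-G# has root C#, degree 4 in G# minor, so iv.
D#-F##-A#: major triad on D# = scale degree 5 → V.
G#-B-D# has root G#, degree 1 in G# minor, so i.

i6 - iv - V - i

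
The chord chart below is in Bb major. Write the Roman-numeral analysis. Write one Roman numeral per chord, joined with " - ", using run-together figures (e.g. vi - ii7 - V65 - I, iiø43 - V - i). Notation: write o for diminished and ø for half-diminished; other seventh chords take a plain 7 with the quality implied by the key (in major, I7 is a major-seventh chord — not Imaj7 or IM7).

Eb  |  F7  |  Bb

Eb: root Eb is the subdominant; major triad there is IV.
F7 has root F, degree 5 in Bb major, so V7.
Bb: major triad on Bb = scale degree 1 → I.

IV - V7 - I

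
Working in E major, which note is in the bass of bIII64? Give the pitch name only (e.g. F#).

D

bIII in E major has root G; the chord is G-B-D.
The figure 64 means second inversion — the fifth is in the bass.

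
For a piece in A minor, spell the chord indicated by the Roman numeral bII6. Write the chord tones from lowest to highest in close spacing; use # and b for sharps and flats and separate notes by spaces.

Scale degree 2 in A minor is B; lowering it a half step gives Bb. bII6 is the Neapolitan sixth — a major triad on the lowered second degree, here in its customary first inversion.
So the chord is Bb-D-F, a major triad.
With the 6 figure the chord is in first inversion; from the bass D upward in close position it reads D-F-Bb.

D F Bb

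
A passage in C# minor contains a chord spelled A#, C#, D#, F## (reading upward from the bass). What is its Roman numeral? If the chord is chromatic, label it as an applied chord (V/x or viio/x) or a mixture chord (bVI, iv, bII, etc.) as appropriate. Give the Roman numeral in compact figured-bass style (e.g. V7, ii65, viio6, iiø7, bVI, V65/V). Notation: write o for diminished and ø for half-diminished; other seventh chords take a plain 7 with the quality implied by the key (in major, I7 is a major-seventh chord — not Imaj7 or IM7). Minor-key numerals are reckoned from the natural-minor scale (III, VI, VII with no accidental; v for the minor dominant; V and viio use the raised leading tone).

V43/V

The pitches D#-F##-A#-C# form a dominant seventh chord rooted on D#.
D# is not a diatonic chord root with this quality in C# minor, but it lies a perfect fifth above G# (V), so the chord functions as an applied dominant of V.
With A# in the bass the chord is in second inversion, so the figured bass is 43.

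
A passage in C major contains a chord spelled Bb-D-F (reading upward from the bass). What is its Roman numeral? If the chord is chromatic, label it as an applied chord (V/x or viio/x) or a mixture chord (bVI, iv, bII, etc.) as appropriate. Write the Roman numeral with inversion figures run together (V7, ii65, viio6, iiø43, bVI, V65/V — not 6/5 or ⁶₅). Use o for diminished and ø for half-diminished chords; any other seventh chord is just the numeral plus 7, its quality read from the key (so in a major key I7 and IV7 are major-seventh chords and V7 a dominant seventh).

The pitches Bb-D-F form a major triad rooted on Bb.
Bb is the lowered seventh degree of C major (diatonic 7 would be B). This is a major triad on the lowered seventh degree (the subtonic), borrowed from the parallel minor.

bVII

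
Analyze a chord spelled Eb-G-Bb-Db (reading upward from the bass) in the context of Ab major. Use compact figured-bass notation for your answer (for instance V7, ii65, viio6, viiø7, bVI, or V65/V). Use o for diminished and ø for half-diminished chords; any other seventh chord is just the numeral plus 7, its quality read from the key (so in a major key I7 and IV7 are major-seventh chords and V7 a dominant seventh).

V7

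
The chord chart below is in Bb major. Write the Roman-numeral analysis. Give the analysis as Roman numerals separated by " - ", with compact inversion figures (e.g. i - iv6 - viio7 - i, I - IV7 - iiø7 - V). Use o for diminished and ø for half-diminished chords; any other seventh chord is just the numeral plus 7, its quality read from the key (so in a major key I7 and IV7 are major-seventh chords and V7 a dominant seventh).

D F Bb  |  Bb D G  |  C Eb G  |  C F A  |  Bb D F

I6 - vi6 - ii - V64 - I

D-F-Bb: major triad on Bb = scale degree 1 → I6.
Bb-D-G has root G, degree 6 in Bb major, so vi6.
C-Eb-G: root C is the supertonic; minor triad there is ii.
C-F-A: major triad on F = scale degree 5 → V64.
Bb-D-F has root Bb, degree 1 in Bb major, so I.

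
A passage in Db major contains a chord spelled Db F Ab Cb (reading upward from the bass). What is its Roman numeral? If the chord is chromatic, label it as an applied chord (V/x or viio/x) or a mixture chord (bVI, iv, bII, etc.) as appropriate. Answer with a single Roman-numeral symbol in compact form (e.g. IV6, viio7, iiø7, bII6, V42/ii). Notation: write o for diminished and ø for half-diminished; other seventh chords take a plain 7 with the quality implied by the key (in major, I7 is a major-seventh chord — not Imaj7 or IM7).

The pitches Db-F-Ab-Cb form a dominant seventh chord rooted on Db.
Db is not a diatonic chord root with this quality in Db major, but it lies a perfect fifth above Gb (IV), so the chord functions as an applied dominant of IV.

V7/IV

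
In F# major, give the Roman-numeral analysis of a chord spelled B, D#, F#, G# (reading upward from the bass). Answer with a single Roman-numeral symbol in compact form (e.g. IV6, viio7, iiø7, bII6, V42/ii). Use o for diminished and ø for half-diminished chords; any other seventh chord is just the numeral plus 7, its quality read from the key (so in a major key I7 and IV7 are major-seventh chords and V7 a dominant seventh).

ii65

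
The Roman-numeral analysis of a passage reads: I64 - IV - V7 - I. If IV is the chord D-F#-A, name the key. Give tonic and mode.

The chord D is a major triad rooted on D; its label is IV.
Counting down 3 scale steps from D places the tonic on A; a major triad on degree 4 is diatonic only in major.

A major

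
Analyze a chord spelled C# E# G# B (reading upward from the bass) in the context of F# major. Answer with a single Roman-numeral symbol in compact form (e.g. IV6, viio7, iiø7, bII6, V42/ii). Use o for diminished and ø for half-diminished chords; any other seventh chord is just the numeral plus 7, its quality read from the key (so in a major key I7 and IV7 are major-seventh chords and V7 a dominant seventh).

Stacked in thirds the chord is C#-E#-G#-B: a dominant seventh chord on C#.
C# is scale degree 5 in F# major, and a dominant seventh chord on that degree is written V7.

V7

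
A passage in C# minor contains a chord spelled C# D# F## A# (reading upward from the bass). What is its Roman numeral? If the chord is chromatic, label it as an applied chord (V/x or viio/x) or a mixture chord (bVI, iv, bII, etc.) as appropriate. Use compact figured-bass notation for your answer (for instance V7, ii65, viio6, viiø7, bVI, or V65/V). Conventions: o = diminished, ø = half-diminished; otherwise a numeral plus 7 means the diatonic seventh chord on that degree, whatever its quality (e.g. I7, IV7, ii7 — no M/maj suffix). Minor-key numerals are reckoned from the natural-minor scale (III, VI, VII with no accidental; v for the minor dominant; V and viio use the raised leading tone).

V42/V

The pitches D#-F##-A#-C# form a dominant seventh chord rooted on D#.
D# is not a diatonic chord root with this quality in C# minor, but it lies a perfect fifth above G# (V), so the chord functions as an applied dominant of V.
With C# in the bass the chord is in third inversion, so the figured bass is 42.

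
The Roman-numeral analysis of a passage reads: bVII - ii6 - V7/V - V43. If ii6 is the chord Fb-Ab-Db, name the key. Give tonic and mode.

ii6 is given as Fb-Ab-Db — a minor triad with root Db.
ii6 on Db implies Db is the supertonic; that puts the tonic at Cb, and the lowercase numeral fits major mode.

Cb major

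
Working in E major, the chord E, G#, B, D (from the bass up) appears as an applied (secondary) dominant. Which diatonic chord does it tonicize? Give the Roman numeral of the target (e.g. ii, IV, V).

IV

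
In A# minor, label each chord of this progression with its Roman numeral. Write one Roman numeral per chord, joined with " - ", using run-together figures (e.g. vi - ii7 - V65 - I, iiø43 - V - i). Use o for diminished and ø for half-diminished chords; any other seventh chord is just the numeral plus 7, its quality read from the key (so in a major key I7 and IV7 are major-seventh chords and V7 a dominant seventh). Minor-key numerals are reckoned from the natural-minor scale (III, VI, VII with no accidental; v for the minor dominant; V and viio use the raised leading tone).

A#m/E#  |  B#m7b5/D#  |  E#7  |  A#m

A#m/E#: minor triad on A# = scale degree 1 → i64.
B#m7b5/D#: root B# is the supertonic; half-diminished seventh chord there is iiø65.
E#7: root E# is the dominant; dominant seventh chord there is V7.
A#m: minor triad on A# = scale degree 1 → i.

i64 - iiø65 - V7 - i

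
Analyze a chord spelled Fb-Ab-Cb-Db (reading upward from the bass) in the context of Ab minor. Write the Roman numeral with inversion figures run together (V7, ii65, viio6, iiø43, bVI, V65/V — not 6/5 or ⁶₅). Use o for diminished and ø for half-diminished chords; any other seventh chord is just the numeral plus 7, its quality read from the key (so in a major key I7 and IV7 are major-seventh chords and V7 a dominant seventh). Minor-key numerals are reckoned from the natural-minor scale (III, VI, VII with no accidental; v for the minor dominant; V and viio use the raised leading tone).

Stacked in thirds the chord is Db-Fb-Ab-Cb: a minor seventh chord on Db.
In Ab minor, Db is the subdominant; the diatonic minor seventh chord there is iv7.
With Fb in the bass the chord is in first inversion, so the figured bass is 65.

iv65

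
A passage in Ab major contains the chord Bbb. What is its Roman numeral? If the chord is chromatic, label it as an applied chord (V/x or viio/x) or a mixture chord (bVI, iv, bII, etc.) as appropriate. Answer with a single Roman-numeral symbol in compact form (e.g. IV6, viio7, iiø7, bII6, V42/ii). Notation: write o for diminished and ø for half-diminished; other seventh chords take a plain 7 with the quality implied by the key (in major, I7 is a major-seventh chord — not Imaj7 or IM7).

The pitches Bbb-Db-Fb form a major triad rooted on Bbb.
Bbb is the lowered second degree of Ab major (diatonic 2 would be Bb). This is the Neapolitan chord — a major triad on the lowered second degree.

bII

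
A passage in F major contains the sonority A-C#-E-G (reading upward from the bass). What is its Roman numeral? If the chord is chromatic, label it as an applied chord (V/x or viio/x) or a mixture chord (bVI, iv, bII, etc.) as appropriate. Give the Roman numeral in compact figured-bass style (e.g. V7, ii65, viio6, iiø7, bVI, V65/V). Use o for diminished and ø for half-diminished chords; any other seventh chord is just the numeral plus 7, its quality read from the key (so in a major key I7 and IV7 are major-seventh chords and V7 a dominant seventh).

V7/vi

The pitches A-C#-E-G form a dominant seventh chord rooted on A.
A is not a diatonic chord root with this quality in F major, but it lies a perfect fifth above D (vi), so the chord functions as an applied dominant of vi.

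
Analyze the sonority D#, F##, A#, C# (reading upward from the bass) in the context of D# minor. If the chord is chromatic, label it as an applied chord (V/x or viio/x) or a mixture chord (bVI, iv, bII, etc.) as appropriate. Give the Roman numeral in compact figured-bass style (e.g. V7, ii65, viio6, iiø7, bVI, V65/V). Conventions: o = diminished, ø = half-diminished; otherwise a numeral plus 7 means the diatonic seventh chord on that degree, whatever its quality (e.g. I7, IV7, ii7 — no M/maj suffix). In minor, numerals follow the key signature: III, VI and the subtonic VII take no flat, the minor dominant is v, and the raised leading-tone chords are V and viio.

V7/iv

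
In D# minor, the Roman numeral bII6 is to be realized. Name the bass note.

G#

bII in D# minor has root E; the chord is E-G#-B.
The figure 6 means first inversion — the third is in the bass.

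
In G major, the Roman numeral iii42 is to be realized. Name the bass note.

iii in G major has root B; the chord is B-D-F#-A.
The figure 42 means third inversion — the seventh is in the bass.

A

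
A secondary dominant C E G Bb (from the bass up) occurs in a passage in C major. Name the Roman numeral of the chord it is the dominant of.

The chord is a dominant seventh chord on C.
A dominant resolves down a perfect fifth: C → F. In C major, F is scale degree 4, i.e. IV.

IV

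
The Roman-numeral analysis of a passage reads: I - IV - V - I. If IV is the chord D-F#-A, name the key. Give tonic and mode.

The chord D is a major triad rooted on D; its label is IV.
IV on D implies D is the subdominant; that puts the tonic at A, and the uppercase numeral fits major mode.

A major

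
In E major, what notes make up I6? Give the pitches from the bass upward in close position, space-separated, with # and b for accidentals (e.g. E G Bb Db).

The numeral's case and figure indicate a major triad. In E major its root, the tonic, is E.
That chord is spelled E-G#-B.
The figured bass 6 indicates first inversion, placing the third (G#) in the bass: G#-B-E.

G# B E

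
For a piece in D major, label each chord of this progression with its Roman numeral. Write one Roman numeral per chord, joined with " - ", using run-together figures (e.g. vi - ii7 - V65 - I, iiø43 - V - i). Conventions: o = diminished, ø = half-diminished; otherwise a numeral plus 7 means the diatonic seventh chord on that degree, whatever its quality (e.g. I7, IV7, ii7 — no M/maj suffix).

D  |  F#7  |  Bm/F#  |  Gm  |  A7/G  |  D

D has root D, degree 1 in D major, so I.
F#7: a dominant seventh chord on F#, the applied dominant of vi → V7/vi.
Bm/F#: root B is the submediant; minor triad there is vi64.
Gm: minor triad on G — chromatic; iv (borrowed from the parallel minor).
A7/G: dominant seventh chord on A = scale degree 5 → V42.
D: major triad on D = scale degree 1 → I.

I - V7/vi - vi64 - iv - V42 - I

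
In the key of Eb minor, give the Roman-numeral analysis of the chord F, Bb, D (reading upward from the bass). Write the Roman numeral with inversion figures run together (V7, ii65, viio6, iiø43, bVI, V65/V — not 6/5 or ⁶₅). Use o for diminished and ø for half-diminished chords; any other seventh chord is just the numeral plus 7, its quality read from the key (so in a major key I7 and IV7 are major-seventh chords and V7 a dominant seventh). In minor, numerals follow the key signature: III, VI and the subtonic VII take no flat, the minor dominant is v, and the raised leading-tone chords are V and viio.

Stacked in thirds the chord is Bb-D-F: a major triad on Bb.
In Eb minor, Bb is the dominant; the diatonic major triad there is V.
With F in the bass the chord is in second inversion, so the figured bass is 64.

V64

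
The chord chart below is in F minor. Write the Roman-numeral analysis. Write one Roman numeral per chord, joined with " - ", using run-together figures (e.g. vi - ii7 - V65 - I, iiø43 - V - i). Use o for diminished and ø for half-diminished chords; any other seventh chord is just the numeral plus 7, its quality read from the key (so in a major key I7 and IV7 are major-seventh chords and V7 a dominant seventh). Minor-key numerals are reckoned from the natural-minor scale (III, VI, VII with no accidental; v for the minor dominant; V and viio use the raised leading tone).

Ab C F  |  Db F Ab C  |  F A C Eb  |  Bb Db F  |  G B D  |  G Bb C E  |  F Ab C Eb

i6 - VI7 - V7/iv - iv - V/V - V43 - i7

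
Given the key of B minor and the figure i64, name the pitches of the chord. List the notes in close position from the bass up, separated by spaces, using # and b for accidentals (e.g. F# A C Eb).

F# B D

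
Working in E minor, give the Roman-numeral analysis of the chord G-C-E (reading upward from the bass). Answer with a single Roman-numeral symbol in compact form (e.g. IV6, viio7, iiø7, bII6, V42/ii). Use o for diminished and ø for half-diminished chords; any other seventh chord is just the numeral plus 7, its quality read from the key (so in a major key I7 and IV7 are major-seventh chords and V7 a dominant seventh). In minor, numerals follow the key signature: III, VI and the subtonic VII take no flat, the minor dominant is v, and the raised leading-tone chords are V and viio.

VI64

The pitches C-E-G form a major triad rooted on C.
In E minor, C is the submediant; the diatonic major triad there is VI.
With G in the bass the chord is in second inversion, so the figured bass is 64.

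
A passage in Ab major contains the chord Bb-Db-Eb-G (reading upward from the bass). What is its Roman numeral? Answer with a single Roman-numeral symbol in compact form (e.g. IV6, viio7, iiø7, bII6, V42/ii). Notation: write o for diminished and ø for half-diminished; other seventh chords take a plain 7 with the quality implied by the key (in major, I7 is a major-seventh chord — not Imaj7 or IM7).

V43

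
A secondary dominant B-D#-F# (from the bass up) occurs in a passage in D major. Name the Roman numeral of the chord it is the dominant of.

ii

The chord is a major triad on B.
A dominant resolves down a perfect fifth: B → E. In D major, E is scale degree 2, i.e. ii.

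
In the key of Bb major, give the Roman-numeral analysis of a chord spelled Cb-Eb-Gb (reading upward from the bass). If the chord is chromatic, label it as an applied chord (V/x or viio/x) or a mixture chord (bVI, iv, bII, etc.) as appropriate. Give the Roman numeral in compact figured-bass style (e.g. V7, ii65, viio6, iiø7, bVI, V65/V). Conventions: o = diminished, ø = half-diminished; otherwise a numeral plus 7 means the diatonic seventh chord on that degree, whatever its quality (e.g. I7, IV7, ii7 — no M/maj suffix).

Stacked in thirds the chord is Cb-Eb-Gb: a major triad on Cb.
Cb is the lowered second degree of Bb major (diatonic 2 would be C). This is the Neapolitan chord — a major triad on the lowered second degree.

bII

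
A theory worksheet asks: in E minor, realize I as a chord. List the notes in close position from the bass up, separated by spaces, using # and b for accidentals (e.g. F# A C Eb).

E G# B

Scale degree 1 in E minor is E; here the chord built on it is altered to a major triad. I is the major tonic (Picardy third), borrowed from the parallel major.
So the chord is E-G#-B, a major triad.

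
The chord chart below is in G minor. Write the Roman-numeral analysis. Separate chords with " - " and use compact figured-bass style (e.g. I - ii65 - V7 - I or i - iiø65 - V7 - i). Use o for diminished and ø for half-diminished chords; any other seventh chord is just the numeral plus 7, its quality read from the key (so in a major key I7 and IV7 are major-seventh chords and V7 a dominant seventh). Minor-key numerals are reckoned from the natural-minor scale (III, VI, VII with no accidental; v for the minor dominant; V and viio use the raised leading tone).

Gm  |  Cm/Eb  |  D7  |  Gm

Gm: minor triad on G = scale degree 1 → i.
Cm/Eb: minor triad on C = scale degree 4 → iv6.
D7: dominant seventh chord on D = scale degree 5 → V7.
Gm has root G, degree 1 in G minor, so i.

i - iv6 - V7 - i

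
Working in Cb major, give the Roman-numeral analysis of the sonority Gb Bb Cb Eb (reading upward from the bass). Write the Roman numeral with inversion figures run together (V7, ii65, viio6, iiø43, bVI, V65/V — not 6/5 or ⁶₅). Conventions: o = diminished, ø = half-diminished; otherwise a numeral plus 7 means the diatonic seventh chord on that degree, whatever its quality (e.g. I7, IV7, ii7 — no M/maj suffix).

I43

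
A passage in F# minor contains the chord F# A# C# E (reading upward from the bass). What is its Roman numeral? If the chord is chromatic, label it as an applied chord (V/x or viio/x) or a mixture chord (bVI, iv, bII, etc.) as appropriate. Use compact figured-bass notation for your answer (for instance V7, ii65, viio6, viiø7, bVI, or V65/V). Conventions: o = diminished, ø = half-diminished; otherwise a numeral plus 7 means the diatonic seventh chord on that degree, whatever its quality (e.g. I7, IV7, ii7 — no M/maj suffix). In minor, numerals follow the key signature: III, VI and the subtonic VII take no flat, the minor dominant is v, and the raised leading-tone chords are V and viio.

V7/iv

Stacked in thirds the chord is F#-A#-C#-E: a dominant seventh chord on F#.
F# is not a diatonic chord root with this quality in F# minor, but it lies a perfect fifth above B (iv), so the chord functions as an applied dominant of iv.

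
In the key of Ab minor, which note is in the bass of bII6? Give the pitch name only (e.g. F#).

bII in Ab minor has root Bbb; the chord is Bbb-Db-Fb.
The figure 6 means first inversion — the third is in the bass.

Db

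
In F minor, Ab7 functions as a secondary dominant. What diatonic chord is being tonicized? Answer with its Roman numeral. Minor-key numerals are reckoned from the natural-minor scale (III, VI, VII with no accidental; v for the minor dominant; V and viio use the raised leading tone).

VI

The chord is a dominant seventh chord on Ab.
A dominant resolves down a perfect fifth: Ab → Db. In F minor, Db is scale degree 6, i.e. VI.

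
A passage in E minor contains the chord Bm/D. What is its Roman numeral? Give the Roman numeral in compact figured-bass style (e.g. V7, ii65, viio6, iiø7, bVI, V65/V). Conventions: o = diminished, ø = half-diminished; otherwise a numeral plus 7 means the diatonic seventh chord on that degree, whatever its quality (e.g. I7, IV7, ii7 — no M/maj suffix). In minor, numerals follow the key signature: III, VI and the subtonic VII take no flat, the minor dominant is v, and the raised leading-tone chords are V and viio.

v6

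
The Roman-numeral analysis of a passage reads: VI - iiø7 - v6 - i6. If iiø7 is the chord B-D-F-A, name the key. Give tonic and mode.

A minor

The chord Bm7b5 is a half-diminished seventh chord rooted on B; its label is iiø7.
iiø7 on B implies B is the supertonic; that puts the tonic at A, and the lowercase numeral fits minor mode.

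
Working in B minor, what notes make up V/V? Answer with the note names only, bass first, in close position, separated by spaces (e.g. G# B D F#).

The slash means an applied dominant: we want the dominant of V. In B minor, V is F# major, and its dominant is built on C#.
Building a major triad on C# gives C#-E#-G#.

C# E# G#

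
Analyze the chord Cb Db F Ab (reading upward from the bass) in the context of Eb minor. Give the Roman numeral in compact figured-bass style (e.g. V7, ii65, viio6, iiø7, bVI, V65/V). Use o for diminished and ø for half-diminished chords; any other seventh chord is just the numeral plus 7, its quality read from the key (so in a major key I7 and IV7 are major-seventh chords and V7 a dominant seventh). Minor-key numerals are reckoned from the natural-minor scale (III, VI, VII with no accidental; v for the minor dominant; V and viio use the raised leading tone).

Stacked in thirds the chord is Db-F-Ab-Cb: a dominant seventh chord on Db.
In Eb minor, Db is the subtonic; the diatonic dominant seventh chord there is VII7.
With Cb in the bass the chord is in third inversion, so the figured bass is 42.

VII42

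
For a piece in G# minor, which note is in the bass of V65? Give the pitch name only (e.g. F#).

V in G# minor has root D#; the chord is D#-F##-A#-C#.
The figure 65 means first inversion — the third is in the bass.

F##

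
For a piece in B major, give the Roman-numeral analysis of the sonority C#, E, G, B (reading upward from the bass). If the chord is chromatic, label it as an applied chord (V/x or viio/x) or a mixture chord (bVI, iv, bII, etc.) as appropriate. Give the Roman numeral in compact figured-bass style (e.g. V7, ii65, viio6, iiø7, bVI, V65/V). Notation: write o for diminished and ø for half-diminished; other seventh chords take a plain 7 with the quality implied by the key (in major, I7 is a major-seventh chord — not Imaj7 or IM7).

iiø7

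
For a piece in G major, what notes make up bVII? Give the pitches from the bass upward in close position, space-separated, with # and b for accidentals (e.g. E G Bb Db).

F A C

Scale degree 7 in G major is F#; lowering it a half step gives F. bVII is a major triad on the lowered seventh degree (the subtonic), borrowed from the parallel minor.
So the chord is F-A-C, a major triad.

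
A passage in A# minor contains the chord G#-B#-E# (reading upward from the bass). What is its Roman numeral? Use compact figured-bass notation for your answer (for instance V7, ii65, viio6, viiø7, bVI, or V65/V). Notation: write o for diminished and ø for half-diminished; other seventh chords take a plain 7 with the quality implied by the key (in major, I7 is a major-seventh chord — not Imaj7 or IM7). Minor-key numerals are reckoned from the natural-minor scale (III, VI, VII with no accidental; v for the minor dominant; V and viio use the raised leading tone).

v6

The pitches E#-G#-B# form a minor triad rooted on E#.
E# is scale degree 5 in A# minor, and a minor triad on that degree is written v.
With G# in the bass the chord is in first inversion, so the figured bass is 6.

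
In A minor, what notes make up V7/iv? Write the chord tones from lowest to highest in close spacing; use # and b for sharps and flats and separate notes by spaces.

A C# E G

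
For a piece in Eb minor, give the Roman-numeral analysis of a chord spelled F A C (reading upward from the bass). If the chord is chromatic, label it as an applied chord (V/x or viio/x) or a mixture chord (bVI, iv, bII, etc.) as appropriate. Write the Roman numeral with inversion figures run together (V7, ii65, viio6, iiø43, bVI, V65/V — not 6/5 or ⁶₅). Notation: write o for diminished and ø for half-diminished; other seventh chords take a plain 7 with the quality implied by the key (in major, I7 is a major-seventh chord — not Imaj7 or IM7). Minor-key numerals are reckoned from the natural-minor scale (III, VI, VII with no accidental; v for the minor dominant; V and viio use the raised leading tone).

V/V

Stacked in thirds the chord is F-A-C: a major triad on F.
F is not a diatonic chord root with this quality in Eb minor, but it lies a perfect fifth above Bb (V), so the chord functions as an applied dominant of V.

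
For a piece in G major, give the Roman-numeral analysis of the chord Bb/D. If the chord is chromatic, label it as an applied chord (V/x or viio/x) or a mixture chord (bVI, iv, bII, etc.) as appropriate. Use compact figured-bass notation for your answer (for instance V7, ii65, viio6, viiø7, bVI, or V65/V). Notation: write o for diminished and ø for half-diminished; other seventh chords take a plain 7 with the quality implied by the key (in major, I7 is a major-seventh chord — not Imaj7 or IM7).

Stacked in thirds the chord is Bb-D-F: a major triad on Bb.
Bb is the lowered third degree of G major (diatonic 3 would be B). This is a major triad on the lowered third degree, borrowed from the parallel minor.
With D in the bass the chord is in first inversion, so the figured bass is 6.

bIII6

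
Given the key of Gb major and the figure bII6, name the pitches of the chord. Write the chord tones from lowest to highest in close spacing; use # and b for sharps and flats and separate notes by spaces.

Cb Ebb Abb

bII6 is the Neapolitan sixth — a major triad on the lowered second degree, here in its customary first inversion. In Gb major that root is Abb.
So the chord is Abb-Cb-Ebb, a major triad.
With the 6 figure the chord is in first inversion; from the bass Cb upward in close position it reads Cb-Ebb-Abb.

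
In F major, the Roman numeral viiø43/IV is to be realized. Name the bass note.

Eb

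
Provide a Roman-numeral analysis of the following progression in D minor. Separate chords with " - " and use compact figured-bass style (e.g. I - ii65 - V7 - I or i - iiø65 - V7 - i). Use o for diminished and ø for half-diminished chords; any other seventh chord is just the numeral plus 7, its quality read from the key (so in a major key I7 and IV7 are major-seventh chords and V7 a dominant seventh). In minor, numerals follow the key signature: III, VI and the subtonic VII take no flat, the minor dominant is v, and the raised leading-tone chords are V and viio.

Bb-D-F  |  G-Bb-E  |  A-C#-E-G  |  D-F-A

VI - iio6 - V7 - i

Bb-D-F: root Bb is the submediant; major triad there is VI.
G-Bb-E: root E is the supertonic; diminished triad there is iio6.
A-C#-E-G: dominant seventh chord on A = scale degree 5 → V7.
D-F-A: root D is the tonic; minor triad there is i.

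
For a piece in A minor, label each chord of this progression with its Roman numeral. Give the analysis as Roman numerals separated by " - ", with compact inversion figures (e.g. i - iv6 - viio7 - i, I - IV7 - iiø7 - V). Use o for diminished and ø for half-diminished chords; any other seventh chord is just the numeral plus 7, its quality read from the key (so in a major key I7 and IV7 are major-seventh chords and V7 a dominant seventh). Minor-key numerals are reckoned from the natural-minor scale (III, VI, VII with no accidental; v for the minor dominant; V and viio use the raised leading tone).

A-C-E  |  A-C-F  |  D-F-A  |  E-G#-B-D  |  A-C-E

i - VI6 - iv - V7 - i

A-C-E: minor triad on A = scale degree 1 → i.
A-C-F: major triad on F = scale degree 6 → VI6.
D-F-A has root D, degree 4 in A minor, so iv.
E-G#-B-D: root E is the dominant; dominant seventh chord there is V7.
A-C-E: minor triad on A = scale degree 1 → i.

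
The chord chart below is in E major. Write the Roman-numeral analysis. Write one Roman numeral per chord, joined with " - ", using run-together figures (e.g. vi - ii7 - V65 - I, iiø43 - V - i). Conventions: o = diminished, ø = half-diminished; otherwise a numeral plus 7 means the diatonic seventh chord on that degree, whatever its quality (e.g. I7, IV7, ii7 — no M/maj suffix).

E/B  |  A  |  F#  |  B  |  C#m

I64 - IV - V/V - V - vi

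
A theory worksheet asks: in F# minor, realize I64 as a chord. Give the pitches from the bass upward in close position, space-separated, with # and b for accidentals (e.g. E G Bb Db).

C# F# A#

Scale degree 1 in F# minor is F#; here the chord built on it is altered to a major triad. I64 is the major tonic (Picardy third), borrowed from the parallel major.
So the chord is F#-A#-C#.
The figured bass 64 indicates second inversion, placing the fifth (C#) in the bass: C#-F#-A#.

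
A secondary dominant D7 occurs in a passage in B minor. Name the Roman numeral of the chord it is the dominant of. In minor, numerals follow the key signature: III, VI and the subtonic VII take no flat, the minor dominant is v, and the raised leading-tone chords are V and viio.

The chord is a dominant seventh chord on D.
A dominant resolves down a perfect fifth: D → G. In B minor, G is scale degree 6, i.e. VI.

VI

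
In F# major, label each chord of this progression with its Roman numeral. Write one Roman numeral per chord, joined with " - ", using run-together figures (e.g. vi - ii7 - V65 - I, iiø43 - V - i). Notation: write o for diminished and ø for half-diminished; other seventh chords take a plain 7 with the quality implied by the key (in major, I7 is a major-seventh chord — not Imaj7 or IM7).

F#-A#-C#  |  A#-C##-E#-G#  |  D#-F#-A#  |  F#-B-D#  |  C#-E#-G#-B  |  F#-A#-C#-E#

I - V7/vi - vi - IV64 - V7 - I7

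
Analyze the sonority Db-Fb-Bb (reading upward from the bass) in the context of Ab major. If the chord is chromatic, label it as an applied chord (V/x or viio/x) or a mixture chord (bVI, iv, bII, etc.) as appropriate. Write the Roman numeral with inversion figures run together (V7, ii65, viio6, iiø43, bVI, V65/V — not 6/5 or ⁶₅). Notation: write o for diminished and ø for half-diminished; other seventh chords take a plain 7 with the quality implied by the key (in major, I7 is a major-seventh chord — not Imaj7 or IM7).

iio6

Stacked in thirds the chord is Bb-Db-Fb: a diminished triad on Bb.
Bb is the second degree of Ab major. This is the diminished supertonic triad, borrowed from the parallel minor.
With Db in the bass the chord is in first inversion, so the figured bass is 6.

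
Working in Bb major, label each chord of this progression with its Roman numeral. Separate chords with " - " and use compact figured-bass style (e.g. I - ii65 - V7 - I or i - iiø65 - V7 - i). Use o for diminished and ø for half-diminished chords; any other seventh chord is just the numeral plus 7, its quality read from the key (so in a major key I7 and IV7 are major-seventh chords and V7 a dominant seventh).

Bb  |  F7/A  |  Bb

Bb: major triad on Bb = scale degree 1 → I.
F7/A has root F, degree 5 in Bb major, so V65.
Bb: major triad on Bb = scale degree 1 → I.

I - V65 - I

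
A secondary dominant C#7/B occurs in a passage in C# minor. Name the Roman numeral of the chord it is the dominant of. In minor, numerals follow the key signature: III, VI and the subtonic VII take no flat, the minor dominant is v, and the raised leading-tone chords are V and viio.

iv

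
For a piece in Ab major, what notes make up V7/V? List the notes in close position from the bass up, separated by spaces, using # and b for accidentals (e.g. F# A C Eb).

The slash means an applied dominant: we want the dominant of V. In Ab major, V is Eb major, and its dominant is built on Bb.
Building a dominant seventh chord on Bb gives Bb-D-F-Ab.

Bb D F Ab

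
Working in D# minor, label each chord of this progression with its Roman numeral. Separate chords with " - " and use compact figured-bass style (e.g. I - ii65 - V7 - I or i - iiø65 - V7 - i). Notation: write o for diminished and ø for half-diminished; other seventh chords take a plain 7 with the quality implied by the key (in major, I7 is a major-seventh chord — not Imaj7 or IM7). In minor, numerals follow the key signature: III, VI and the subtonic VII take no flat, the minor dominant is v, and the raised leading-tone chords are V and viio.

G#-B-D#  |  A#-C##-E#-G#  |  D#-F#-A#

G#-B-D#: minor triad on G# = scale degree 4 → iv.
A#-C##-E#-G#: dominant seventh chord on A# = scale degree 5 → V7.
D#-F#-A#: root D# is the tonic; minor triad there is i.

iv - V7 - i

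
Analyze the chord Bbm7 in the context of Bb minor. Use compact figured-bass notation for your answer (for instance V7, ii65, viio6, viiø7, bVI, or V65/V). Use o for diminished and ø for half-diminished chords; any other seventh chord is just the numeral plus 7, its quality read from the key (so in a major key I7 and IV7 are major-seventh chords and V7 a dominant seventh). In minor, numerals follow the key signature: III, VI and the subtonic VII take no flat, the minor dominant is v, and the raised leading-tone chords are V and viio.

The pitches Bb-Db-F-Ab form a minor seventh chord rooted on Bb.
In Bb minor, Bb is the tonic; the diatonic minor seventh chord there is i7.

i7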